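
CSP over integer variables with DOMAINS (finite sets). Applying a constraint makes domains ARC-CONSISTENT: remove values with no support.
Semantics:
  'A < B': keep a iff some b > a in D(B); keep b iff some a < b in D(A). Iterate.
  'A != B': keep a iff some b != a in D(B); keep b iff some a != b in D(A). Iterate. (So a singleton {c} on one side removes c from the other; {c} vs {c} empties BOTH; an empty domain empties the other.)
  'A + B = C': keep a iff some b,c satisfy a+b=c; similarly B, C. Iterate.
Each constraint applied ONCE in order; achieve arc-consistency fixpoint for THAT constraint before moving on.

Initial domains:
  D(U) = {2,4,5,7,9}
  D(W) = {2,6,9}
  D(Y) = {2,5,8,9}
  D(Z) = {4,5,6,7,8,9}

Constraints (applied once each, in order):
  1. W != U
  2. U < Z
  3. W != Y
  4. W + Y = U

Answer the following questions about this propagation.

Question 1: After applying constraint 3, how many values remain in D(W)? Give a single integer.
Constraint 1 (W != U) on D(W)={2,6,9} D(U)={2,4,5,7,9}: no change
Constraint 2 (U < Z) on D(U)={2,4,5,7,9} D(Z)={4,5,6,7,8,9}: U {2,4,5,7,9}->{2,4,5,7}
Constraint 3 (W != Y) on D(W)={2,6,9} D(Y)={2,5,8,9}: no change
So after constraint 3: D(W)={2,6,9}, size = 3

Answer: 3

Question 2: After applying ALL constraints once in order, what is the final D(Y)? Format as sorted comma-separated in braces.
Constraint 1 (W != U) on D(W)={2,6,9} D(U)={2,4,5,7,9}: no change
Constraint 2 (U < Z) on D(U)={2,4,5,7,9} D(Z)={4,5,6,7,8,9}: U {2,4,5,7,9}->{2,4,5,7}
Constraint 3 (W != Y) on D(W)={2,6,9} D(Y)={2,5,8,9}: no change
Constraint 4 (W + Y = U) on D(W)={2,6,9} D(Y)={2,5,8,9} D(U)={2,4,5,7}: W {2,6,9}->{2}; Y {2,5,8,9}->{2,5}; U {2,4,5,7}->{4,7}
So after all 4 constraints: D(Y) = {2,5}

Answer: {2,5}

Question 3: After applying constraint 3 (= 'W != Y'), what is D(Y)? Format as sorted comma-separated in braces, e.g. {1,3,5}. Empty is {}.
Constraint 1 (W != U) on D(W)={2,6,9} D(U)={2,4,5,7,9}: no change
Constraint 2 (U < Z) on D(U)={2,4,5,7,9} D(Z)={4,5,6,7,8,9}: U {2,4,5,7,9}->{2,4,5,7}
Constraint 3 (W != Y) on D(W)={2,6,9} D(Y)={2,5,8,9}: no change
So after constraint 3: D(Y) = {2,5,8,9}

Answer: {2,5,8,9}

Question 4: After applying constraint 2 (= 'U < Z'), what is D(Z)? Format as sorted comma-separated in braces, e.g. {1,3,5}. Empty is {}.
Answer: {4,5,6,7,8,9}

Derivation:
Constraint 1 (W != U) on D(W)={2,6,9} D(U)={2,4,5,7,9}: no change
Constraint 2 (U < Z) on D(U)={2,4,5,7,9} D(Z)={4,5,6,7,8,9}: U {2,4,5,7,9}->{2,4,5,7}
So after constraint 2: D(Z) = {4,5,6,7,8,9}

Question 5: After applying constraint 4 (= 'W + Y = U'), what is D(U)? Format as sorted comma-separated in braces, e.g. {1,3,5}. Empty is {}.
Constraint 1 (W != U) on D(W)={2,6,9} D(U)={2,4,5,7,9}: no change
Constraint 2 (U < Z) on D(U)={2,4,5,7,9} D(Z)={4,5,6,7,8,9}: U {2,4,5,7,9}->{2,4,5,7}
Constraint 3 (W != Y) on D(W)={2,6,9} D(Y)={2,5,8,9}: no change
Constraint 4 (W + Y = U) on D(W)={2,6,9} D(Y)={2,5,8,9} D(U)={2,4,5,7}: W {2,6,9}->{2}; Y {2,5,8,9}->{2,5}; U {2,4,5,7}->{4,7}
So after constraint 4: D(U) = {4,7}

Answer: {4,7}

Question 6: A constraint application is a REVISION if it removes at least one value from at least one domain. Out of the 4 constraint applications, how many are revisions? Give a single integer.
Answer: 2

Derivation:
Constraint 1 (W != U) on D(W)={2,6,9} D(U)={2,4,5,7,9}: no change => not a revision
Constraint 2 (U < Z) on D(U)={2,4,5,7,9} D(Z)={4,5,6,7,8,9}: U {2,4,5,7,9}->{2,4,5,7} => REVISION
Constraint 3 (W != Y) on D(W)={2,6,9} D(Y)={2,5,8,9}: no change => not a revision
Constraint 4 (W + Y = U) on D(W)={2,6,9} D(Y)={2,5,8,9} D(U)={2,4,5,7}: W {2,6,9}->{2}; Y {2,5,8,9}->{2,5}; U {2,4,5,7}->{4,7} => REVISION
Total revisions = 2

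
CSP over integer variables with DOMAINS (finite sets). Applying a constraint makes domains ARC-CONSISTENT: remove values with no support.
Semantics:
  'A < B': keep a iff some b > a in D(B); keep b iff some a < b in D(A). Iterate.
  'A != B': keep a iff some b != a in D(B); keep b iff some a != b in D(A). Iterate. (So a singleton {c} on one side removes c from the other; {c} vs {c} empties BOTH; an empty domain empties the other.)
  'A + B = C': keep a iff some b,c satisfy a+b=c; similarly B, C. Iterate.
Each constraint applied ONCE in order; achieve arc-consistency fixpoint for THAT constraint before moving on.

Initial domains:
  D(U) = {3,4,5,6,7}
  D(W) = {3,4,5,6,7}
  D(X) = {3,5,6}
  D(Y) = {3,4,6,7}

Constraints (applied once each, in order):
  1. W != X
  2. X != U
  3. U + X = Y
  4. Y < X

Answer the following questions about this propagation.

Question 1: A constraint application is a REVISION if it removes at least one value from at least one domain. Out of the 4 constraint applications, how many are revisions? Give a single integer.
Answer: 2

Derivation:
Constraint 1 (W != X) on D(W)={3,4,5,6,7} D(X)={3,5,6}: no change => not a revision
Constraint 2 (X != U) on D(X)={3,5,6} D(U)={3,4,5,6,7}: no change => not a revision
Constraint 3 (U + X = Y) on D(U)={3,4,5,6,7} D(X)={3,5,6} D(Y)={3,4,6,7}: U {3,4,5,6,7}->{3,4}; X {3,5,6}->{3}; Y {3,4,6,7}->{6,7} => REVISION
Constraint 4 (Y < X) on D(Y)={6,7} D(X)={3}: Y {6,7}->{}; X {3}->{} => REVISION
Total revisions = 2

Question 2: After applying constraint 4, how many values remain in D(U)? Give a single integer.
Constraint 1 (W != X) on D(W)={3,4,5,6,7} D(X)={3,5,6}: no change
Constraint 2 (X != U) on D(X)={3,5,6} D(U)={3,4,5,6,7}: no change
Constraint 3 (U + X = Y) on D(U)={3,4,5,6,7} D(X)={3,5,6} D(Y)={3,4,6,7}: U {3,4,5,6,7}->{3,4}; X {3,5,6}->{3}; Y {3,4,6,7}->{6,7}
Constraint 4 (Y < X) on D(Y)={6,7} D(X)={3}: Y {6,7}->{}; X {3}->{}
So after constraint 4: D(U)={3,4}, size = 2

Answer: 2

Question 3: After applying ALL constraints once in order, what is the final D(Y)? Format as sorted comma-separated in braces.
Constraint 1 (W != X) on D(W)={3,4,5,6,7} D(X)={3,5,6}: no change
Constraint 2 (X != U) on D(X)={3,5,6} D(U)={3,4,5,6,7}: no change
Constraint 3 (U + X = Y) on D(U)={3,4,5,6,7} D(X)={3,5,6} D(Y)={3,4,6,7}: U {3,4,5,6,7}->{3,4}; X {3,5,6}->{3}; Y {3,4,6,7}->{6,7}
Constraint 4 (Y < X) on D(Y)={6,7} D(X)={3}: Y {6,7}->{}; X {3}->{}
So after all 4 constraints: D(Y) = {}

Answer: {}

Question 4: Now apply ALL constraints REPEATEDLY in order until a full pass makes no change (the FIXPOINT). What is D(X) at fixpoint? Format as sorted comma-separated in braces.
Answer: {}

Derivation:
pass 0 (initial): D(X)={3,5,6}
pass 1: U {3,4,5,6,7}->{3,4}; X {3,5,6}->{}; Y {3,4,6,7}->{}
pass 2: U {3,4}->{}; W {3,4,5,6,7}->{}
pass 3: no change
Fixpoint after 3 passes: D(X) = {}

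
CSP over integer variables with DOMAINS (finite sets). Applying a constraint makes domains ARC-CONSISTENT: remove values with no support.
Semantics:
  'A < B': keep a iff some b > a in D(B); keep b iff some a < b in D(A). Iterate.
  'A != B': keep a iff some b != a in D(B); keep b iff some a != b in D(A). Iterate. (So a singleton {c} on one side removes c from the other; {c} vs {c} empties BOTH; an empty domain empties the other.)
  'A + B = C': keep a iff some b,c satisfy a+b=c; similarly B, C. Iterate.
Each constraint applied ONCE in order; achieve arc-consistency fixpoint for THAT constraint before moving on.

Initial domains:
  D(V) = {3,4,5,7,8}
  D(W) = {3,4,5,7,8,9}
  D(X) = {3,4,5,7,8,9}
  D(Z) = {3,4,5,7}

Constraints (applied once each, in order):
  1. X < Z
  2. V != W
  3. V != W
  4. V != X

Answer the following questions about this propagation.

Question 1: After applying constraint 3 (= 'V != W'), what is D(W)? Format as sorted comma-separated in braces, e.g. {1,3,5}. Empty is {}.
Constraint 1 (X < Z) on D(X)={3,4,5,7,8,9} D(Z)={3,4,5,7}: X {3,4,5,7,8,9}->{3,4,5}; Z {3,4,5,7}->{4,5,7}
Constraint 2 (V != W) on D(V)={3,4,5,7,8} D(W)={3,4,5,7,8,9}: no change
Constraint 3 (V != W) on D(V)={3,4,5,7,8} D(W)={3,4,5,7,8,9}: no change
So after constraint 3: D(W) = {3,4,5,7,8,9}

Answer: {3,4,5,7,8,9}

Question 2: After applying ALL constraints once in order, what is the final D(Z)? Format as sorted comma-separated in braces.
Constraint 1 (X < Z) on D(X)={3,4,5,7,8,9} D(Z)={3,4,5,7}: X {3,4,5,7,8,9}->{3,4,5}; Z {3,4,5,7}->{4,5,7}
Constraint 2 (V != W) on D(V)={3,4,5,7,8} D(W)={3,4,5,7,8,9}: no change
Constraint 3 (V != W) on D(V)={3,4,5,7,8} D(W)={3,4,5,7,8,9}: no change
Constraint 4 (V != X) on D(V)={3,4,5,7,8} D(X)={3,4,5}: no change
So after all 4 constraints: D(Z) = {4,5,7}

Answer: {4,5,7}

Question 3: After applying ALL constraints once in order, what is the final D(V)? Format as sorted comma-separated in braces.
Constraint 1 (X < Z) on D(X)={3,4,5,7,8,9} D(Z)={3,4,5,7}: X {3,4,5,7,8,9}->{3,4,5}; Z {3,4,5,7}->{4,5,7}
Constraint 2 (V != W) on D(V)={3,4,5,7,8} D(W)={3,4,5,7,8,9}: no change
Constraint 3 (V != W) on D(V)={3,4,5,7,8} D(W)={3,4,5,7,8,9}: no change
Constraint 4 (V != X) on D(V)={3,4,5,7,8} D(X)={3,4,5}: no change
So after all 4 constraints: D(V) = {3,4,5,7,8}

Answer: {3,4,5,7,8}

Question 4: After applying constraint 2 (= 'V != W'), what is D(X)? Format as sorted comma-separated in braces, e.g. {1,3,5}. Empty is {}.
Constraint 1 (X < Z) on D(X)={3,4,5,7,8,9} D(Z)={3,4,5,7}: X {3,4,5,7,8,9}->{3,4,5}; Z {3,4,5,7}->{4,5,7}
Constraint 2 (V != W) on D(V)={3,4,5,7,8} D(W)={3,4,5,7,8,9}: no change
So after constraint 2: D(X) = {3,4,5}

Answer: {3,4,5}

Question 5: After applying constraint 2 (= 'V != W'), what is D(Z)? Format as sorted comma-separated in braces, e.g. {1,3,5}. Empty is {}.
Answer: {4,5,7}

Derivation:
Constraint 1 (X < Z) on D(X)={3,4,5,7,8,9} D(Z)={3,4,5,7}: X {3,4,5,7,8,9}->{3,4,5}; Z {3,4,5,7}->{4,5,7}
Constraint 2 (V != W) on D(V)={3,4,5,7,8} D(W)={3,4,5,7,8,9}: no change
So after constraint 2: D(Z) = {4,5,7}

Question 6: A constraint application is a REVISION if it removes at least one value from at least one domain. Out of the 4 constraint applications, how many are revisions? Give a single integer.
Constraint 1 (X < Z) on D(X)={3,4,5,7,8,9} D(Z)={3,4,5,7}: X {3,4,5,7,8,9}->{3,4,5}; Z {3,4,5,7}->{4,5,7} => REVISION
Constraint 2 (V != W) on D(V)={3,4,5,7,8} D(W)={3,4,5,7,8,9}: no change => not a revision
Constraint 3 (V != W) on D(V)={3,4,5,7,8} D(W)={3,4,5,7,8,9}: no change => not a revision
Constraint 4 (V != X) on D(V)={3,4,5,7,8} D(X)={3,4,5}: no change => not a revision
Total revisions = 1

Answer: 1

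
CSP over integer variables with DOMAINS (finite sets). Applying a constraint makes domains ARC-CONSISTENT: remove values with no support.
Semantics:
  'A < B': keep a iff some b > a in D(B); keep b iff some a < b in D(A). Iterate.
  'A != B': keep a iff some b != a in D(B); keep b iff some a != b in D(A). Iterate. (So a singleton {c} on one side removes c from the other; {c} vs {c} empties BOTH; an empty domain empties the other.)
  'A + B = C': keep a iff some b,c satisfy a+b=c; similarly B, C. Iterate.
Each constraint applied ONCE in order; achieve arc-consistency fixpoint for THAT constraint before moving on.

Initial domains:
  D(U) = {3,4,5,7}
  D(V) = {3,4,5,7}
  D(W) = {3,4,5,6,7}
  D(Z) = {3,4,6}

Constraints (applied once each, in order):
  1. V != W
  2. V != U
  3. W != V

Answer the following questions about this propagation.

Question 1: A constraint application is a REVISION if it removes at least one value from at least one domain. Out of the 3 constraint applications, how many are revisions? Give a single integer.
Constraint 1 (V != W) on D(V)={3,4,5,7} D(W)={3,4,5,6,7}: no change => not a revision
Constraint 2 (V != U) on D(V)={3,4,5,7} D(U)={3,4,5,7}: no change => not a revision
Constraint 3 (W != V) on D(W)={3,4,5,6,7} D(V)={3,4,5,7}: no change => not a revision
Total revisions = 0

Answer: 0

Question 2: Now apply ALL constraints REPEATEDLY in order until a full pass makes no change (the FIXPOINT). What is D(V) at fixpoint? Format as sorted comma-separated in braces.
Answer: {3,4,5,7}

Derivation:
pass 0 (initial): D(V)={3,4,5,7}
pass 1: no change
Fixpoint after 1 passes: D(V) = {3,4,5,7}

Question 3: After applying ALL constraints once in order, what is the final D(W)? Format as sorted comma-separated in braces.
Constraint 1 (V != W) on D(V)={3,4,5,7} D(W)={3,4,5,6,7}: no change
Constraint 2 (V != U) on D(V)={3,4,5,7} D(U)={3,4,5,7}: no change
Constraint 3 (W != V) on D(W)={3,4,5,6,7} D(V)={3,4,5,7}: no change
So after all 3 constraints: D(W) = {3,4,5,6,7}

Answer: {3,4,5,6,7}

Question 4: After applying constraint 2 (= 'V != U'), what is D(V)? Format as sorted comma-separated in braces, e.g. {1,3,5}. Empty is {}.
Answer: {3,4,5,7}

Derivation:
Constraint 1 (V != W) on D(V)={3,4,5,7} D(W)={3,4,5,6,7}: no change
Constraint 2 (V != U) on D(V)={3,4,5,7} D(U)={3,4,5,7}: no change
So after constraint 2: D(V) = {3,4,5,7}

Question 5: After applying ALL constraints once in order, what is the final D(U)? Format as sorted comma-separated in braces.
Answer: {3,4,5,7}

Derivation:
Constraint 1 (V != W) on D(V)={3,4,5,7} D(W)={3,4,5,6,7}: no change
Constraint 2 (V != U) on D(V)={3,4,5,7} D(U)={3,4,5,7}: no change
Constraint 3 (W != V) on D(W)={3,4,5,6,7} D(V)={3,4,5,7}: no change
So after all 3 constraints: D(U) = {3,4,5,7}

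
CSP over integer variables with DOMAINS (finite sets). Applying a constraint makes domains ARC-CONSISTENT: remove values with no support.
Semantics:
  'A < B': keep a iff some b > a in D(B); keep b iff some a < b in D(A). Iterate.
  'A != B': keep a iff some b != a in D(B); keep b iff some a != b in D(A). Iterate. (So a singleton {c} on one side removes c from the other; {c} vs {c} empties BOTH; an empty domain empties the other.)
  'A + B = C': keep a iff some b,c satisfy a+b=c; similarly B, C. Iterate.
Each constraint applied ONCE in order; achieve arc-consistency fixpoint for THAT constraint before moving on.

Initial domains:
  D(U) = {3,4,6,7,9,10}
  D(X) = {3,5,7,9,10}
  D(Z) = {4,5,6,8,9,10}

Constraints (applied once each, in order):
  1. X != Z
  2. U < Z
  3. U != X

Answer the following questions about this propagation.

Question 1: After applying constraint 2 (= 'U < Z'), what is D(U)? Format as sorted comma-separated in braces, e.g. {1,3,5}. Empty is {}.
Constraint 1 (X != Z) on D(X)={3,5,7,9,10} D(Z)={4,5,6,8,9,10}: no change
Constraint 2 (U < Z) on D(U)={3,4,6,7,9,10} D(Z)={4,5,6,8,9,10}: U {3,4,6,7,9,10}->{3,4,6,7,9}
So after constraint 2: D(U) = {3,4,6,7,9}

Answer: {3,4,6,7,9}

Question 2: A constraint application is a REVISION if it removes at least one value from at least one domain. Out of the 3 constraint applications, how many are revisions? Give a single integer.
Constraint 1 (X != Z) on D(X)={3,5,7,9,10} D(Z)={4,5,6,8,9,10}: no change => not a revision
Constraint 2 (U < Z) on D(U)={3,4,6,7,9,10} D(Z)={4,5,6,8,9,10}: U {3,4,6,7,9,10}->{3,4,6,7,9} => REVISION
Constraint 3 (U != X) on D(U)={3,4,6,7,9} D(X)={3,5,7,9,10}: no change => not a revision
Total revisions = 1

Answer: 1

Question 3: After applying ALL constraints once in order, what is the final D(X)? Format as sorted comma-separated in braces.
Answer: {3,5,7,9,10}

Derivation:
Constraint 1 (X != Z) on D(X)={3,5,7,9,10} D(Z)={4,5,6,8,9,10}: no change
Constraint 2 (U < Z) on D(U)={3,4,6,7,9,10} D(Z)={4,5,6,8,9,10}: U {3,4,6,7,9,10}->{3,4,6,7,9}
Constraint 3 (U != X) on D(U)={3,4,6,7,9} D(X)={3,5,7,9,10}: no change
So after all 3 constraints: D(X) = {3,5,7,9,10}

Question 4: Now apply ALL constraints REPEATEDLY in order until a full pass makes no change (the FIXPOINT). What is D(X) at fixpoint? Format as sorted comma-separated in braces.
Answer: {3,5,7,9,10}

Derivation:
pass 0 (initial): D(X)={3,5,7,9,10}
pass 1: U {3,4,6,7,9,10}->{3,4,6,7,9}
pass 2: no change
Fixpoint after 2 passes: D(X) = {3,5,7,9,10}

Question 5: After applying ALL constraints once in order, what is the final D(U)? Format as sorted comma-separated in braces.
Constraint 1 (X != Z) on D(X)={3,5,7,9,10} D(Z)={4,5,6,8,9,10}: no change
Constraint 2 (U < Z) on D(U)={3,4,6,7,9,10} D(Z)={4,5,6,8,9,10}: U {3,4,6,7,9,10}->{3,4,6,7,9}
Constraint 3 (U != X) on D(U)={3,4,6,7,9} D(X)={3,5,7,9,10}: no change
So after all 3 constraints: D(U) = {3,4,6,7,9}

Answer: {3,4,6,7,9}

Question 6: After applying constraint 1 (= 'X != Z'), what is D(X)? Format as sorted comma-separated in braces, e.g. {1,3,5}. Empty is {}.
Constraint 1 (X != Z) on D(X)={3,5,7,9,10} D(Z)={4,5,6,8,9,10}: no change
So after constraint 1: D(X) = {3,5,7,9,10}

Answer: {3,5,7,9,10}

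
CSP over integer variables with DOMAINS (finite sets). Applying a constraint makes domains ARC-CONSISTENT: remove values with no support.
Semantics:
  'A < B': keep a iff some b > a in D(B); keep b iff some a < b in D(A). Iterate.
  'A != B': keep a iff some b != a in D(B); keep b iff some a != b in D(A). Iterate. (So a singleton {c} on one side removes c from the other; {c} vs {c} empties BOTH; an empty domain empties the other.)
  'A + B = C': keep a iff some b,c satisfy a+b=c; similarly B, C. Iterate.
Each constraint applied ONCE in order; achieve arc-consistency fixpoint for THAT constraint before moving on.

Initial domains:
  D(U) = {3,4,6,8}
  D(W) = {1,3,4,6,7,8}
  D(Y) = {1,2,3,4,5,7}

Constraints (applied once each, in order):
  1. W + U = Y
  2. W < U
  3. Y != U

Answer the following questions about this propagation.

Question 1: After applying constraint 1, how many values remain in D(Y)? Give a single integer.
Answer: 3

Derivation:
Constraint 1 (W + U = Y) on D(W)={1,3,4,6,7,8} D(U)={3,4,6,8} D(Y)={1,2,3,4,5,7}: W {1,3,4,6,7,8}->{1,3,4}; U {3,4,6,8}->{3,4,6}; Y {1,2,3,4,5,7}->{4,5,7}
So after constraint 1: D(Y)={4,5,7}, size = 3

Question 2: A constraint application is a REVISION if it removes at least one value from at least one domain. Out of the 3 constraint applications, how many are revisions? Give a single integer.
Constraint 1 (W + U = Y) on D(W)={1,3,4,6,7,8} D(U)={3,4,6,8} D(Y)={1,2,3,4,5,7}: W {1,3,4,6,7,8}->{1,3,4}; U {3,4,6,8}->{3,4,6}; Y {1,2,3,4,5,7}->{4,5,7} => REVISION
Constraint 2 (W < U) on D(W)={1,3,4} D(U)={3,4,6}: no change => not a revision
Constraint 3 (Y != U) on D(Y)={4,5,7} D(U)={3,4,6}: no change => not a revision
Total revisions = 1

Answer: 1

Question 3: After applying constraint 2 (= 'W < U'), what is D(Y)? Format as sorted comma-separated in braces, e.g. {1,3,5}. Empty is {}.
Answer: {4,5,7}

Derivation:
Constraint 1 (W + U = Y) on D(W)={1,3,4,6,7,8} D(U)={3,4,6,8} D(Y)={1,2,3,4,5,7}: W {1,3,4,6,7,8}->{1,3,4}; U {3,4,6,8}->{3,4,6}; Y {1,2,3,4,5,7}->{4,5,7}
Constraint 2 (W < U) on D(W)={1,3,4} D(U)={3,4,6}: no change
So after constraint 2: D(Y) = {4,5,7}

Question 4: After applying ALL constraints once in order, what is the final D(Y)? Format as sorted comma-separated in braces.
Answer: {4,5,7}

Derivation:
Constraint 1 (W + U = Y) on D(W)={1,3,4,6,7,8} D(U)={3,4,6,8} D(Y)={1,2,3,4,5,7}: W {1,3,4,6,7,8}->{1,3,4}; U {3,4,6,8}->{3,4,6}; Y {1,2,3,4,5,7}->{4,5,7}
Constraint 2 (W < U) on D(W)={1,3,4} D(U)={3,4,6}: no change
Constraint 3 (Y != U) on D(Y)={4,5,7} D(U)={3,4,6}: no change
So after all 3 constraints: D(Y) = {4,5,7}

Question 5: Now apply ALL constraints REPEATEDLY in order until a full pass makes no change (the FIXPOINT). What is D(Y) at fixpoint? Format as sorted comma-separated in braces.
pass 0 (initial): D(Y)={1,2,3,4,5,7}
pass 1: U {3,4,6,8}->{3,4,6}; W {1,3,4,6,7,8}->{1,3,4}; Y {1,2,3,4,5,7}->{4,5,7}
pass 2: no change
Fixpoint after 2 passes: D(Y) = {4,5,7}

Answer: {4,5,7}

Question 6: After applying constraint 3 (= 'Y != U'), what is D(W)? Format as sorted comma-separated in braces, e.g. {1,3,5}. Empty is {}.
Answer: {1,3,4}

Derivation:
Constraint 1 (W + U = Y) on D(W)={1,3,4,6,7,8} D(U)={3,4,6,8} D(Y)={1,2,3,4,5,7}: W {1,3,4,6,7,8}->{1,3,4}; U {3,4,6,8}->{3,4,6}; Y {1,2,3,4,5,7}->{4,5,7}
Constraint 2 (W < U) on D(W)={1,3,4} D(U)={3,4,6}: no change
Constraint 3 (Y != U) on D(Y)={4,5,7} D(U)={3,4,6}: no change
So after constraint 3: D(W) = {1,3,4}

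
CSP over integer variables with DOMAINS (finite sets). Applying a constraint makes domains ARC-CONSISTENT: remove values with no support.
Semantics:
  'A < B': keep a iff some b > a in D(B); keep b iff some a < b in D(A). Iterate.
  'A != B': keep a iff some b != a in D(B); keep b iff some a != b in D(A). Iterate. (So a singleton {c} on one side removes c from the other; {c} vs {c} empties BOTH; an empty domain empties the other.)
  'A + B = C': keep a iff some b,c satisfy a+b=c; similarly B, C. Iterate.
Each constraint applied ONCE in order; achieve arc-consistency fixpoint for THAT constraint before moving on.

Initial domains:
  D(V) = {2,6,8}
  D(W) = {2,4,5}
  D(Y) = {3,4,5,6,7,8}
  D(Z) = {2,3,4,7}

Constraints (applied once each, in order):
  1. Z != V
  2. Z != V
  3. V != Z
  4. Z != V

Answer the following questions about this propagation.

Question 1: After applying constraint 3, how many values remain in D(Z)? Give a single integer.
Constraint 1 (Z != V) on D(Z)={2,3,4,7} D(V)={2,6,8}: no change
Constraint 2 (Z != V) on D(Z)={2,3,4,7} D(V)={2,6,8}: no change
Constraint 3 (V != Z) on D(V)={2,6,8} D(Z)={2,3,4,7}: no change
So after constraint 3: D(Z)={2,3,4,7}, size = 4

Answer: 4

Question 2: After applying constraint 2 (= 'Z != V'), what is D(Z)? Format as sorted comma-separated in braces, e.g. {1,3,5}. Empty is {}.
Answer: {2,3,4,7}

Derivation:
Constraint 1 (Z != V) on D(Z)={2,3,4,7} D(V)={2,6,8}: no change
Constraint 2 (Z != V) on D(Z)={2,3,4,7} D(V)={2,6,8}: no change
So after constraint 2: D(Z) = {2,3,4,7}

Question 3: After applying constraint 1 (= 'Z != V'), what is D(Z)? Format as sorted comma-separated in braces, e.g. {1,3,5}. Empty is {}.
Answer: {2,3,4,7}

Derivation:
Constraint 1 (Z != V) on D(Z)={2,3,4,7} D(V)={2,6,8}: no change
So after constraint 1: D(Z) = {2,3,4,7}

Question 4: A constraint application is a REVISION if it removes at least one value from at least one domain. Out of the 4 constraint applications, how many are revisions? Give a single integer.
Constraint 1 (Z != V) on D(Z)={2,3,4,7} D(V)={2,6,8}: no change => not a revision
Constraint 2 (Z != V) on D(Z)={2,3,4,7} D(V)={2,6,8}: no change => not a revision
Constraint 3 (V != Z) on D(V)={2,6,8} D(Z)={2,3,4,7}: no change => not a revision
Constraint 4 (Z != V) on D(Z)={2,3,4,7} D(V)={2,6,8}: no change => not a revision
Total revisions = 0

Answer: 0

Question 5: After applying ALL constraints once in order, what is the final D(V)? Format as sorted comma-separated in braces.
Answer: {2,6,8}

Derivation:
Constraint 1 (Z != V) on D(Z)={2,3,4,7} D(V)={2,6,8}: no change
Constraint 2 (Z != V) on D(Z)={2,3,4,7} D(V)={2,6,8}: no change
Constraint 3 (V != Z) on D(V)={2,6,8} D(Z)={2,3,4,7}: no change
Constraint 4 (Z != V) on D(Z)={2,3,4,7} D(V)={2,6,8}: no change
So after all 4 constraints: D(V) = {2,6,8}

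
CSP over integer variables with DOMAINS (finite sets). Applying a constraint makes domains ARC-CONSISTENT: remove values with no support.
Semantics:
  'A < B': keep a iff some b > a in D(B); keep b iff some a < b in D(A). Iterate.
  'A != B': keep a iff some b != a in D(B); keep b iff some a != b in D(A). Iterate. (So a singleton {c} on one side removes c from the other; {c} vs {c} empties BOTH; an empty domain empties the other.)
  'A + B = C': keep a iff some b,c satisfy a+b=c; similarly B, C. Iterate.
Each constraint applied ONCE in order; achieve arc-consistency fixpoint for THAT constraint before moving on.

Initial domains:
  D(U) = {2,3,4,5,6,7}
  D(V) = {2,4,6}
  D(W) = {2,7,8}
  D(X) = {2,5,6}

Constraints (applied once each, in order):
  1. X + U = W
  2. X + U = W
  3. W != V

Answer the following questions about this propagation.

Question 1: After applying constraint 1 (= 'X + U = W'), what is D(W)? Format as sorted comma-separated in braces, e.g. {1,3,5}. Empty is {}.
Constraint 1 (X + U = W) on D(X)={2,5,6} D(U)={2,3,4,5,6,7} D(W)={2,7,8}: U {2,3,4,5,6,7}->{2,3,5,6}; W {2,7,8}->{7,8}
So after constraint 1: D(W) = {7,8}

Answer: {7,8}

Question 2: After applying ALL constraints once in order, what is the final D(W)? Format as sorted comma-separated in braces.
Answer: {7,8}

Derivation:
Constraint 1 (X + U = W) on D(X)={2,5,6} D(U)={2,3,4,5,6,7} D(W)={2,7,8}: U {2,3,4,5,6,7}->{2,3,5,6}; W {2,7,8}->{7,8}
Constraint 2 (X + U = W) on D(X)={2,5,6} D(U)={2,3,5,6} D(W)={7,8}: no change
Constraint 3 (W != V) on D(W)={7,8} D(V)={2,4,6}: no change
So after all 3 constraints: D(W) = {7,8}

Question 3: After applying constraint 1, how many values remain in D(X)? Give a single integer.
Answer: 3

Derivation:
Constraint 1 (X + U = W) on D(X)={2,5,6} D(U)={2,3,4,5,6,7} D(W)={2,7,8}: U {2,3,4,5,6,7}->{2,3,5,6}; W {2,7,8}->{7,8}
So after constraint 1: D(X)={2,5,6}, size = 3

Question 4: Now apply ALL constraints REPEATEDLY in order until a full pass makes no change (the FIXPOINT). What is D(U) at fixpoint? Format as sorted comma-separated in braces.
Answer: {2,3,5,6}

Derivation:
pass 0 (initial): D(U)={2,3,4,5,6,7}
pass 1: U {2,3,4,5,6,7}->{2,3,5,6}; W {2,7,8}->{7,8}
pass 2: no change
Fixpoint after 2 passes: D(U) = {2,3,5,6}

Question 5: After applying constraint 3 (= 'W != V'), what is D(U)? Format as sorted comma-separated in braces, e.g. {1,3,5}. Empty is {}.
Answer: {2,3,5,6}

Derivation:
Constraint 1 (X + U = W) on D(X)={2,5,6} D(U)={2,3,4,5,6,7} D(W)={2,7,8}: U {2,3,4,5,6,7}->{2,3,5,6}; W {2,7,8}->{7,8}
Constraint 2 (X + U = W) on D(X)={2,5,6} D(U)={2,3,5,6} D(W)={7,8}: no change
Constraint 3 (W != V) on D(W)={7,8} D(V)={2,4,6}: no change
So after constraint 3: D(U) = {2,3,5,6}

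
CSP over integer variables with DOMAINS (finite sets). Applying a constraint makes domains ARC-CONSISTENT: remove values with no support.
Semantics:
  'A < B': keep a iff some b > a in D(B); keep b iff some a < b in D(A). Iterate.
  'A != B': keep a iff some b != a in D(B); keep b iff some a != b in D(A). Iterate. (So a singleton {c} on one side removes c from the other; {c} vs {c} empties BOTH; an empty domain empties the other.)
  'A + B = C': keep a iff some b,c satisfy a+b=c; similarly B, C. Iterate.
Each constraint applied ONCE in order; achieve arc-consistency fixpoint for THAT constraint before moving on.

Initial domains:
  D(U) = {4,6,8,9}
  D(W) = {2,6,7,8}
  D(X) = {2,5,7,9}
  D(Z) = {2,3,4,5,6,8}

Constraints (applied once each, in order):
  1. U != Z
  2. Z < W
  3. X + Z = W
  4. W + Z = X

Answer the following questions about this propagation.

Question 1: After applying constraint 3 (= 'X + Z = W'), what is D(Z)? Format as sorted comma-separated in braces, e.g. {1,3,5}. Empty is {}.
Constraint 1 (U != Z) on D(U)={4,6,8,9} D(Z)={2,3,4,5,6,8}: no change
Constraint 2 (Z < W) on D(Z)={2,3,4,5,6,8} D(W)={2,6,7,8}: Z {2,3,4,5,6,8}->{2,3,4,5,6}; W {2,6,7,8}->{6,7,8}
Constraint 3 (X + Z = W) on D(X)={2,5,7,9} D(Z)={2,3,4,5,6} D(W)={6,7,8}: X {2,5,7,9}->{2,5}
So after constraint 3: D(Z) = {2,3,4,5,6}

Answer: {2,3,4,5,6}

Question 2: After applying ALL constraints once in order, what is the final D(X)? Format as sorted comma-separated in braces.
Constraint 1 (U != Z) on D(U)={4,6,8,9} D(Z)={2,3,4,5,6,8}: no change
Constraint 2 (Z < W) on D(Z)={2,3,4,5,6,8} D(W)={2,6,7,8}: Z {2,3,4,5,6,8}->{2,3,4,5,6}; W {2,6,7,8}->{6,7,8}
Constraint 3 (X + Z = W) on D(X)={2,5,7,9} D(Z)={2,3,4,5,6} D(W)={6,7,8}: X {2,5,7,9}->{2,5}
Constraint 4 (W + Z = X) on D(W)={6,7,8} D(Z)={2,3,4,5,6} D(X)={2,5}: W {6,7,8}->{}; Z {2,3,4,5,6}->{}; X {2,5}->{}
So after all 4 constraints: D(X) = {}

Answer: {}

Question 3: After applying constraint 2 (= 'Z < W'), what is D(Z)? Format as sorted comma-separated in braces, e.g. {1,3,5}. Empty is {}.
Constraint 1 (U != Z) on D(U)={4,6,8,9} D(Z)={2,3,4,5,6,8}: no change
Constraint 2 (Z < W) on D(Z)={2,3,4,5,6,8} D(W)={2,6,7,8}: Z {2,3,4,5,6,8}->{2,3,4,5,6}; W {2,6,7,8}->{6,7,8}
So after constraint 2: D(Z) = {2,3,4,5,6}

Answer: {2,3,4,5,6}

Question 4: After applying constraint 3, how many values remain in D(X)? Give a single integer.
Answer: 2

Derivation:
Constraint 1 (U != Z) on D(U)={4,6,8,9} D(Z)={2,3,4,5,6,8}: no change
Constraint 2 (Z < W) on D(Z)={2,3,4,5,6,8} D(W)={2,6,7,8}: Z {2,3,4,5,6,8}->{2,3,4,5,6}; W {2,6,7,8}->{6,7,8}
Constraint 3 (X + Z = W) on D(X)={2,5,7,9} D(Z)={2,3,4,5,6} D(W)={6,7,8}: X {2,5,7,9}->{2,5}
So after constraint 3: D(X)={2,5}, size = 2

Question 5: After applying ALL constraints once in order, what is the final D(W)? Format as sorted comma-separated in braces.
Constraint 1 (U != Z) on D(U)={4,6,8,9} D(Z)={2,3,4,5,6,8}: no change
Constraint 2 (Z < W) on D(Z)={2,3,4,5,6,8} D(W)={2,6,7,8}: Z {2,3,4,5,6,8}->{2,3,4,5,6}; W {2,6,7,8}->{6,7,8}
Constraint 3 (X + Z = W) on D(X)={2,5,7,9} D(Z)={2,3,4,5,6} D(W)={6,7,8}: X {2,5,7,9}->{2,5}
Constraint 4 (W + Z = X) on D(W)={6,7,8} D(Z)={2,3,4,5,6} D(X)={2,5}: W {6,7,8}->{}; Z {2,3,4,5,6}->{}; X {2,5}->{}
So after all 4 constraints: D(W) = {}

Answer: {}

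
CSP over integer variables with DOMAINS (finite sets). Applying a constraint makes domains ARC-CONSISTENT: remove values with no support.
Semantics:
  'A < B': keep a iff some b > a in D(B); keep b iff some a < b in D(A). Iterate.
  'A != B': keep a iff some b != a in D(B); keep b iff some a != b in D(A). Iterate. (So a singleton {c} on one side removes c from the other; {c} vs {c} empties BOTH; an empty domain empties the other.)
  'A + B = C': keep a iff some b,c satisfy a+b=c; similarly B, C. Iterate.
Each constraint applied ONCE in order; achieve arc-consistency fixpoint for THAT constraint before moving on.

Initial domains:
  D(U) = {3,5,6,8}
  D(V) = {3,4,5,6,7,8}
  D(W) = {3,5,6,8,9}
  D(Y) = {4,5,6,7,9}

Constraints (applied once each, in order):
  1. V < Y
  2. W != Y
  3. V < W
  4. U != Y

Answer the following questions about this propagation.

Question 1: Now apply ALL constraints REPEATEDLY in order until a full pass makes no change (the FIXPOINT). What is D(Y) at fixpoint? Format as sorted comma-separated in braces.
Answer: {4,5,6,7,9}

Derivation:
pass 0 (initial): D(Y)={4,5,6,7,9}
pass 1: W {3,5,6,8,9}->{5,6,8,9}
pass 2: no change
Fixpoint after 2 passes: D(Y) = {4,5,6,7,9}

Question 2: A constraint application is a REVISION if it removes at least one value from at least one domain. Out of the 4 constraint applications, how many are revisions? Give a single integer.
Constraint 1 (V < Y) on D(V)={3,4,5,6,7,8} D(Y)={4,5,6,7,9}: no change => not a revision
Constraint 2 (W != Y) on D(W)={3,5,6,8,9} D(Y)={4,5,6,7,9}: no change => not a revision
Constraint 3 (V < W) on D(V)={3,4,5,6,7,8} D(W)={3,5,6,8,9}: W {3,5,6,8,9}->{5,6,8,9} => REVISION
Constraint 4 (U != Y) on D(U)={3,5,6,8} D(Y)={4,5,6,7,9}: no change => not a revision
Total revisions = 1

Answer: 1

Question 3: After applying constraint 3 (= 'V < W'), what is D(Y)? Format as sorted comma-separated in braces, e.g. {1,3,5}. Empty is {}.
Constraint 1 (V < Y) on D(V)={3,4,5,6,7,8} D(Y)={4,5,6,7,9}: no change
Constraint 2 (W != Y) on D(W)={3,5,6,8,9} D(Y)={4,5,6,7,9}: no change
Constraint 3 (V < W) on D(V)={3,4,5,6,7,8} D(W)={3,5,6,8,9}: W {3,5,6,8,9}->{5,6,8,9}
So after constraint 3: D(Y) = {4,5,6,7,9}

Answer: {4,5,6,7,9}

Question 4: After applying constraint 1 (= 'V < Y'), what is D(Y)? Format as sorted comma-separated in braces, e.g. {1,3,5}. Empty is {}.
Answer: {4,5,6,7,9}

Derivation:
Constraint 1 (V < Y) on D(V)={3,4,5,6,7,8} D(Y)={4,5,6,7,9}: no change
So after constraint 1: D(Y) = {4,5,6,7,9}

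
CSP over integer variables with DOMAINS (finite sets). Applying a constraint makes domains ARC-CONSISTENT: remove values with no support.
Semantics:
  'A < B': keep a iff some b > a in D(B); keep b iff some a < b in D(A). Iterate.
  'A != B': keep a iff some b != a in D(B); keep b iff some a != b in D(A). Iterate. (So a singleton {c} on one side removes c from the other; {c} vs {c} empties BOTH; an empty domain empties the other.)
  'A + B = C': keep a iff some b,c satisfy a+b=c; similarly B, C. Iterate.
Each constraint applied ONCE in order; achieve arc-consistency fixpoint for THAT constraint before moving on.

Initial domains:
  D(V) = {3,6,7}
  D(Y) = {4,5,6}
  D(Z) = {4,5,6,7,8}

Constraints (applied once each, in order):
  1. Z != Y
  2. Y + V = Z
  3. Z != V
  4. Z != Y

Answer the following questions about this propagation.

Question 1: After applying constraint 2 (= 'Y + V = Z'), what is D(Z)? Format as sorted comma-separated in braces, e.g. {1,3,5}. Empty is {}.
Constraint 1 (Z != Y) on D(Z)={4,5,6,7,8} D(Y)={4,5,6}: no change
Constraint 2 (Y + V = Z) on D(Y)={4,5,6} D(V)={3,6,7} D(Z)={4,5,6,7,8}: Y {4,5,6}->{4,5}; V {3,6,7}->{3}; Z {4,5,6,7,8}->{7,8}
So after constraint 2: D(Z) = {7,8}

Answer: {7,8}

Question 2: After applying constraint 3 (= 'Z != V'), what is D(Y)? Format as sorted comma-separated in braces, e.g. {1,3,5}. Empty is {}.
Constraint 1 (Z != Y) on D(Z)={4,5,6,7,8} D(Y)={4,5,6}: no change
Constraint 2 (Y + V = Z) on D(Y)={4,5,6} D(V)={3,6,7} D(Z)={4,5,6,7,8}: Y {4,5,6}->{4,5}; V {3,6,7}->{3}; Z {4,5,6,7,8}->{7,8}
Constraint 3 (Z != V) on D(Z)={7,8} D(V)={3}: no change
So after constraint 3: D(Y) = {4,5}

Answer: {4,5}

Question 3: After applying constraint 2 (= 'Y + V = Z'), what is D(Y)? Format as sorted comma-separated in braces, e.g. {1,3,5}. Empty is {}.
Answer: {4,5}

Derivation:
Constraint 1 (Z != Y) on D(Z)={4,5,6,7,8} D(Y)={4,5,6}: no change
Constraint 2 (Y + V = Z) on D(Y)={4,5,6} D(V)={3,6,7} D(Z)={4,5,6,7,8}: Y {4,5,6}->{4,5}; V {3,6,7}->{3}; Z {4,5,6,7,8}->{7,8}
So after constraint 2: D(Y) = {4,5}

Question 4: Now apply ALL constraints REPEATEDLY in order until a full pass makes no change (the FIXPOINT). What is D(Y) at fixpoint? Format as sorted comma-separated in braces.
Answer: {4,5}

Derivation:
pass 0 (initial): D(Y)={4,5,6}
pass 1: V {3,6,7}->{3}; Y {4,5,6}->{4,5}; Z {4,5,6,7,8}->{7,8}
pass 2: no change
Fixpoint after 2 passes: D(Y) = {4,5}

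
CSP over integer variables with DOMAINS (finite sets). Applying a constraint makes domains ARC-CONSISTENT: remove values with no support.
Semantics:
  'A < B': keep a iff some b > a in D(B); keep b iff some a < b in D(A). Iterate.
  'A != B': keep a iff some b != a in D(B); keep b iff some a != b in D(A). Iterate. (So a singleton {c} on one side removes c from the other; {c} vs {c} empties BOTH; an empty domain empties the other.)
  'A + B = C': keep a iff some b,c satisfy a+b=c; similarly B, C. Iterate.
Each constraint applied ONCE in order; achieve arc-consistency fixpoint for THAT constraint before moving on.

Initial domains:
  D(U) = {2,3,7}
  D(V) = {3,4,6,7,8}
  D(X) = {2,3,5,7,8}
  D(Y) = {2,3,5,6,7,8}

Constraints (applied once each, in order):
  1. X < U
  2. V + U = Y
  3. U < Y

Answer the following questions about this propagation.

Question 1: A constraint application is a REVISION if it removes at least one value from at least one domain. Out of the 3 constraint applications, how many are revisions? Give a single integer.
Constraint 1 (X < U) on D(X)={2,3,5,7,8} D(U)={2,3,7}: X {2,3,5,7,8}->{2,3,5}; U {2,3,7}->{3,7} => REVISION
Constraint 2 (V + U = Y) on D(V)={3,4,6,7,8} D(U)={3,7} D(Y)={2,3,5,6,7,8}: V {3,4,6,7,8}->{3,4}; U {3,7}->{3}; Y {2,3,5,6,7,8}->{6,7} => REVISION
Constraint 3 (U < Y) on D(U)={3} D(Y)={6,7}: no change => not a revision
Total revisions = 2

Answer: 2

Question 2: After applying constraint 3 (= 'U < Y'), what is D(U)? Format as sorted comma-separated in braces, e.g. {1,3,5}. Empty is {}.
Constraint 1 (X < U) on D(X)={2,3,5,7,8} D(U)={2,3,7}: X {2,3,5,7,8}->{2,3,5}; U {2,3,7}->{3,7}
Constraint 2 (V + U = Y) on D(V)={3,4,6,7,8} D(U)={3,7} D(Y)={2,3,5,6,7,8}: V {3,4,6,7,8}->{3,4}; U {3,7}->{3}; Y {2,3,5,6,7,8}->{6,7}
Constraint 3 (U < Y) on D(U)={3} D(Y)={6,7}: no change
So after constraint 3: D(U) = {3}

Answer: {3}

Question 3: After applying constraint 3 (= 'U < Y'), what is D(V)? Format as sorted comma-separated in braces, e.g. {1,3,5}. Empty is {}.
Answer: {3,4}

Derivation:
Constraint 1 (X < U) on D(X)={2,3,5,7,8} D(U)={2,3,7}: X {2,3,5,7,8}->{2,3,5}; U {2,3,7}->{3,7}
Constraint 2 (V + U = Y) on D(V)={3,4,6,7,8} D(U)={3,7} D(Y)={2,3,5,6,7,8}: V {3,4,6,7,8}->{3,4}; U {3,7}->{3}; Y {2,3,5,6,7,8}->{6,7}
Constraint 3 (U < Y) on D(U)={3} D(Y)={6,7}: no change
So after constraint 3: D(V) = {3,4}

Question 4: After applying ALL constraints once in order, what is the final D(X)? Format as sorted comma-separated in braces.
Constraint 1 (X < U) on D(X)={2,3,5,7,8} D(U)={2,3,7}: X {2,3,5,7,8}->{2,3,5}; U {2,3,7}->{3,7}
Constraint 2 (V + U = Y) on D(V)={3,4,6,7,8} D(U)={3,7} D(Y)={2,3,5,6,7,8}: V {3,4,6,7,8}->{3,4}; U {3,7}->{3}; Y {2,3,5,6,7,8}->{6,7}
Constraint 3 (U < Y) on D(U)={3} D(Y)={6,7}: no change
So after all 3 constraints: D(X) = {2,3,5}

Answer: {2,3,5}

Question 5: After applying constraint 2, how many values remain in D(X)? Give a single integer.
Constraint 1 (X < U) on D(X)={2,3,5,7,8} D(U)={2,3,7}: X {2,3,5,7,8}->{2,3,5}; U {2,3,7}->{3,7}
Constraint 2 (V + U = Y) on D(V)={3,4,6,7,8} D(U)={3,7} D(Y)={2,3,5,6,7,8}: V {3,4,6,7,8}->{3,4}; U {3,7}->{3}; Y {2,3,5,6,7,8}->{6,7}
So after constraint 2: D(X)={2,3,5}, size = 3

Answer: 3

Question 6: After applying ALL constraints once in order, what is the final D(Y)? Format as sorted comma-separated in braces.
Constraint 1 (X < U) on D(X)={2,3,5,7,8} D(U)={2,3,7}: X {2,3,5,7,8}->{2,3,5}; U {2,3,7}->{3,7}
Constraint 2 (V + U = Y) on D(V)={3,4,6,7,8} D(U)={3,7} D(Y)={2,3,5,6,7,8}: V {3,4,6,7,8}->{3,4}; U {3,7}->{3}; Y {2,3,5,6,7,8}->{6,7}
Constraint 3 (U < Y) on D(U)={3} D(Y)={6,7}: no change
So after all 3 constraints: D(Y) = {6,7}

Answer: {6,7}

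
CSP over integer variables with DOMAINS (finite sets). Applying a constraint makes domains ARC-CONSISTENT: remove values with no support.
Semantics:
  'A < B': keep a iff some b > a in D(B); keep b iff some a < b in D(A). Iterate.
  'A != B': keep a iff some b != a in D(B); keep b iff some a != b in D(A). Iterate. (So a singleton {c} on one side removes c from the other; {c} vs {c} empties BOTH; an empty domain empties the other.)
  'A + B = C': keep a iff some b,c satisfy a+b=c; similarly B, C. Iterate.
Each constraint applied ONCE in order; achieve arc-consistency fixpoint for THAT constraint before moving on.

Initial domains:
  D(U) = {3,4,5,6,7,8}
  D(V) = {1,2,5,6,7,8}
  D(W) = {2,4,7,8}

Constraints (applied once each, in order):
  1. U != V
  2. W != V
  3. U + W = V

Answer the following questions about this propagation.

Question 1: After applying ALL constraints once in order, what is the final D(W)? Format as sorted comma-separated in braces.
Constraint 1 (U != V) on D(U)={3,4,5,6,7,8} D(V)={1,2,5,6,7,8}: no change
Constraint 2 (W != V) on D(W)={2,4,7,8} D(V)={1,2,5,6,7,8}: no change
Constraint 3 (U + W = V) on D(U)={3,4,5,6,7,8} D(W)={2,4,7,8} D(V)={1,2,5,6,7,8}: U {3,4,5,6,7,8}->{3,4,5,6}; W {2,4,7,8}->{2,4}; V {1,2,5,6,7,8}->{5,6,7,8}
So after all 3 constraints: D(W) = {2,4}

Answer: {2,4}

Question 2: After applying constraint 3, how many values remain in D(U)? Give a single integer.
Constraint 1 (U != V) on D(U)={3,4,5,6,7,8} D(V)={1,2,5,6,7,8}: no change
Constraint 2 (W != V) on D(W)={2,4,7,8} D(V)={1,2,5,6,7,8}: no change
Constraint 3 (U + W = V) on D(U)={3,4,5,6,7,8} D(W)={2,4,7,8} D(V)={1,2,5,6,7,8}: U {3,4,5,6,7,8}->{3,4,5,6}; W {2,4,7,8}->{2,4}; V {1,2,5,6,7,8}->{5,6,7,8}
So after constraint 3: D(U)={3,4,5,6}, size = 4

Answer: 4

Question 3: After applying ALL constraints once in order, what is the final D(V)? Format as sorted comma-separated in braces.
Constraint 1 (U != V) on D(U)={3,4,5,6,7,8} D(V)={1,2,5,6,7,8}: no change
Constraint 2 (W != V) on D(W)={2,4,7,8} D(V)={1,2,5,6,7,8}: no change
Constraint 3 (U + W = V) on D(U)={3,4,5,6,7,8} D(W)={2,4,7,8} D(V)={1,2,5,6,7,8}: U {3,4,5,6,7,8}->{3,4,5,6}; W {2,4,7,8}->{2,4}; V {1,2,5,6,7,8}->{5,6,7,8}
So after all 3 constraints: D(V) = {5,6,7,8}

Answer: {5,6,7,8}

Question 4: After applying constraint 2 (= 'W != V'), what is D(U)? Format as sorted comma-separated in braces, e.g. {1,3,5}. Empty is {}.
Answer: {3,4,5,6,7,8}

Derivation:
Constraint 1 (U != V) on D(U)={3,4,5,6,7,8} D(V)={1,2,5,6,7,8}: no change
Constraint 2 (W != V) on D(W)={2,4,7,8} D(V)={1,2,5,6,7,8}: no change
So after constraint 2: D(U) = {3,4,5,6,7,8}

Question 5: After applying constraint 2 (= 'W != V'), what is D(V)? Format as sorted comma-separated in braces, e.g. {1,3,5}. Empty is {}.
Constraint 1 (U != V) on D(U)={3,4,5,6,7,8} D(V)={1,2,5,6,7,8}: no change
Constraint 2 (W != V) on D(W)={2,4,7,8} D(V)={1,2,5,6,7,8}: no change
So after constraint 2: D(V) = {1,2,5,6,7,8}

Answer: {1,2,5,6,7,8}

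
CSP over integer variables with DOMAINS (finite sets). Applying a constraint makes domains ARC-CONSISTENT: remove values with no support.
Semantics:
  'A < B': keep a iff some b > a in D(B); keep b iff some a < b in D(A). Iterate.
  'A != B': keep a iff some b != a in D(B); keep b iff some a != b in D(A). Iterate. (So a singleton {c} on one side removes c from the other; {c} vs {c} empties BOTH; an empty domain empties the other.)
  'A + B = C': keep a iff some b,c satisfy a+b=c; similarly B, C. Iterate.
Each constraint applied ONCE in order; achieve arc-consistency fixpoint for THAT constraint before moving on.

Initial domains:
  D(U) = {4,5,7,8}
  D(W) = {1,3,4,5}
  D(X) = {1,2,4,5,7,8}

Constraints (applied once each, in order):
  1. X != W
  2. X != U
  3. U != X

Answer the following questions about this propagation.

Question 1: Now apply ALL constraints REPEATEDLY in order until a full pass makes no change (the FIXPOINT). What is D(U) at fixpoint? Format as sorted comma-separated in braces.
pass 0 (initial): D(U)={4,5,7,8}
pass 1: no change
Fixpoint after 1 passes: D(U) = {4,5,7,8}

Answer: {4,5,7,8}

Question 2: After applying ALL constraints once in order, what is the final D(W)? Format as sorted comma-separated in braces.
Constraint 1 (X != W) on D(X)={1,2,4,5,7,8} D(W)={1,3,4,5}: no change
Constraint 2 (X != U) on D(X)={1,2,4,5,7,8} D(U)={4,5,7,8}: no change
Constraint 3 (U != X) on D(U)={4,5,7,8} D(X)={1,2,4,5,7,8}: no change
So after all 3 constraints: D(W) = {1,3,4,5}

Answer: {1,3,4,5}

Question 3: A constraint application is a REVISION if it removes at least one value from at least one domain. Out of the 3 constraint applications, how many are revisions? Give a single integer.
Answer: 0

Derivation:
Constraint 1 (X != W) on D(X)={1,2,4,5,7,8} D(W)={1,3,4,5}: no change => not a revision
Constraint 2 (X != U) on D(X)={1,2,4,5,7,8} D(U)={4,5,7,8}: no change => not a revision
Constraint 3 (U != X) on D(U)={4,5,7,8} D(X)={1,2,4,5,7,8}: no change => not a revision
Total revisions = 0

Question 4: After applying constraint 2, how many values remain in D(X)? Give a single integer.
Constraint 1 (X != W) on D(X)={1,2,4,5,7,8} D(W)={1,3,4,5}: no change
Constraint 2 (X != U) on D(X)={1,2,4,5,7,8} D(U)={4,5,7,8}: no change
So after constraint 2: D(X)={1,2,4,5,7,8}, size = 6

Answer: 6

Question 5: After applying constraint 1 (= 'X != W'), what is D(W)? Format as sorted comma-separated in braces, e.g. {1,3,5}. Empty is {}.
Constraint 1 (X != W) on D(X)={1,2,4,5,7,8} D(W)={1,3,4,5}: no change
So after constraint 1: D(W) = {1,3,4,5}

Answer: {1,3,4,5}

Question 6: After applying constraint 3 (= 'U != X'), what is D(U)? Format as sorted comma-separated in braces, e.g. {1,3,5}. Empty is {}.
Constraint 1 (X != W) on D(X)={1,2,4,5,7,8} D(W)={1,3,4,5}: no change
Constraint 2 (X != U) on D(X)={1,2,4,5,7,8} D(U)={4,5,7,8}: no change
Constraint 3 (U != X) on D(U)={4,5,7,8} D(X)={1,2,4,5,7,8}: no change
So after constraint 3: D(U) = {4,5,7,8}

Answer: {4,5,7,8}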